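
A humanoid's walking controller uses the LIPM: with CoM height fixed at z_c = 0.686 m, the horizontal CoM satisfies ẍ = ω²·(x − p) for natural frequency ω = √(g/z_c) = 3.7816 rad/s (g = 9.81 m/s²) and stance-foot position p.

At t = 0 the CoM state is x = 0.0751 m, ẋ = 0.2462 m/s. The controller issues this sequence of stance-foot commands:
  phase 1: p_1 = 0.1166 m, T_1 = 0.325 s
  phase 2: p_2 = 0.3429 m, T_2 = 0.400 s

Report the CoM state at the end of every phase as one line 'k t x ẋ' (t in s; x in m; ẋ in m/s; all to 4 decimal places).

1 0.3250 0.1413 0.2115
2 0.7250 -0.0159 -1.1424

phase 1: p=0.1166, T=0.325, ωT=1.229020, cosh=1.855229, sinh=1.562650; start (x,ẋ)=(0.075100, 0.246200) → end (x,ẋ)=(0.141344, 0.211521)
phase 2: p=0.3429, T=0.400, ωT=1.512640, cosh=2.379512, sinh=2.159185; start (x,ẋ)=(0.141344, 0.211521) → end (x,ẋ)=(-0.015933, -1.142425)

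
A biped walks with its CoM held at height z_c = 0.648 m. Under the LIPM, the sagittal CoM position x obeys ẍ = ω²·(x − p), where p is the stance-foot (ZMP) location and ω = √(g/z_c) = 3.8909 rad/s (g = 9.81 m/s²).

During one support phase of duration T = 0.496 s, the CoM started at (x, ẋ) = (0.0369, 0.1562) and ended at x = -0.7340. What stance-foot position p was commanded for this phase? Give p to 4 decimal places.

ωT = 3.8909·0.496 = 1.929886; cosh(ωT) = 3.516946, sinh(ωT) = 3.371781
x(T) = p + (x₀−p)·cosh(ωT) + (ẋ₀/ω)·sinh(ωT) ⇒ p·(1 − cosh) = x(T) − x₀·cosh − (ẋ₀/ω)·sinh
numerator   = -0.7340 − (0.0369)·3.516946 − (0.1562/3.8909)·3.371781 = -0.999135
denominator = 1 − 3.516946 = -2.516946
p = -0.999135 / -2.516946 = 0.3970

p = 0.3970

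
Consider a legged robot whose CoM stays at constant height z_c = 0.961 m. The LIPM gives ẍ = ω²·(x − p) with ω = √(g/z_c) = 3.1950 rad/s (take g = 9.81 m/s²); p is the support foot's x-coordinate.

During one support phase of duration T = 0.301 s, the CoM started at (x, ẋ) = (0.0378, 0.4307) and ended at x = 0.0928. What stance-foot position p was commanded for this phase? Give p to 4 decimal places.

ωT = 3.1950·0.301 = 0.961695; cosh(ωT) = 1.499186, sinh(ωT) = 1.116941
x(T) = p + (x₀−p)·cosh(ωT) + (ẋ₀/ω)·sinh(ωT) ⇒ p·(1 − cosh) = x(T) − x₀·cosh − (ẋ₀/ω)·sinh
numerator   = 0.0928 − (0.0378)·1.499186 − (0.4307/3.1950)·1.116941 = -0.114438
denominator = 1 − 1.499186 = -0.499186
p = -0.114438 / -0.499186 = 0.2292

p = 0.2292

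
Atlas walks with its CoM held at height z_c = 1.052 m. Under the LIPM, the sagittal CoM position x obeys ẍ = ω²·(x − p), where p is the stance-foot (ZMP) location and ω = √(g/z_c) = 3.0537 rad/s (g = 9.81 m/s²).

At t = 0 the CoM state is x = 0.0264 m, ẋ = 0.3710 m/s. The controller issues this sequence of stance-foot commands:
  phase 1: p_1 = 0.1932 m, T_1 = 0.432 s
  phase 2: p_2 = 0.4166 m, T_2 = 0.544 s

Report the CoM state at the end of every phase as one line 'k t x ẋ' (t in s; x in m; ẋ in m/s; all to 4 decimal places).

1 0.4320 0.0699 -0.1411
2 0.9760 -0.6463 -3.0715

phase 1: p=0.1932, T=0.432, ωT=1.319198, cosh=2.003886, sinh=1.736536; start (x,ẋ)=(0.026400, 0.371000) → end (x,ẋ)=(0.069927, -0.141076)
phase 2: p=0.4166, T=0.544, ωT=1.661213, cosh=2.727801, sinh=2.537892; start (x,ẋ)=(0.069927, -0.141076) → end (x,ẋ)=(-0.646301, -3.071528)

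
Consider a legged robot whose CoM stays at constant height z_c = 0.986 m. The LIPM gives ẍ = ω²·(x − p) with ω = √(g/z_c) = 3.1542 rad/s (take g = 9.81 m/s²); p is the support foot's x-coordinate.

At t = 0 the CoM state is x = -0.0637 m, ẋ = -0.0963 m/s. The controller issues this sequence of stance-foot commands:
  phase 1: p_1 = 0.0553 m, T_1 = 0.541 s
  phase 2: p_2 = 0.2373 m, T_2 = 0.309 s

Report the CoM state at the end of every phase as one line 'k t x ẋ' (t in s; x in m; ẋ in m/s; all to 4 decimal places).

1 0.5410 -0.3646 -1.2739
2 0.8500 -1.1329 -4.0861

phase 1: p=0.0553, T=0.541, ωT=1.706422, cosh=2.845365, sinh=2.663851; start (x,ẋ)=(-0.063700, -0.096300) → end (x,ẋ)=(-0.364628, -1.273884)
phase 2: p=0.2373, T=0.309, ωT=0.974648, cosh=1.513779, sinh=1.136454; start (x,ẋ)=(-0.364628, -1.273884) → end (x,ẋ)=(-1.132865, -4.086052)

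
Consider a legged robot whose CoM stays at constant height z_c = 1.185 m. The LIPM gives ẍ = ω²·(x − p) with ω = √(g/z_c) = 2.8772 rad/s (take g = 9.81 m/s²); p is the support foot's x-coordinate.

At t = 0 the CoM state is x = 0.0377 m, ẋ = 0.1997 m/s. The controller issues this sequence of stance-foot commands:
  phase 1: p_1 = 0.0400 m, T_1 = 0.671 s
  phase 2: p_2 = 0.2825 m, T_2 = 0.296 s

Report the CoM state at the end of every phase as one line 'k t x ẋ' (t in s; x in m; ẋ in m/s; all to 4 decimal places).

phase 1: p=0.0400, T=0.671, ωT=1.930601, cosh=3.519357, sinh=3.374296; start (x,ẋ)=(0.037700, 0.199700) → end (x,ẋ)=(0.266108, 0.680486)
phase 2: p=0.2825, T=0.296, ωT=0.851651, cosh=1.385112, sinh=0.958402; start (x,ẋ)=(0.266108, 0.680486) → end (x,ẋ)=(0.486466, 0.897347)

1 0.6710 0.2661 0.6805
2 0.9670 0.4865 0.8973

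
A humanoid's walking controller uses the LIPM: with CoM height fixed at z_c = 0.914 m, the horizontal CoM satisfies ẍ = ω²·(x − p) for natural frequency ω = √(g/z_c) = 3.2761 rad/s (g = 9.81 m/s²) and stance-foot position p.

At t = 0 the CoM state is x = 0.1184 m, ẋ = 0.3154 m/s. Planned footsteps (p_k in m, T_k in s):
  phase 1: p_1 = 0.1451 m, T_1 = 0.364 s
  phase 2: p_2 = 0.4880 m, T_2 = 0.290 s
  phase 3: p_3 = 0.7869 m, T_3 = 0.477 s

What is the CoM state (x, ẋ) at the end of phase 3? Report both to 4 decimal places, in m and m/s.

phase 1: p=0.1451, T=0.364, ωT=1.192500, cosh=1.799386, sinh=1.495924; start (x,ẋ)=(0.118400, 0.315400) → end (x,ẋ)=(0.241074, 0.436675)
phase 2: p=0.4880, T=0.290, ωT=0.950069, cosh=1.486301, sinh=1.099587; start (x,ẋ)=(0.241074, 0.436675) → end (x,ẋ)=(0.267558, -0.240487)
phase 3: p=0.7869, T=0.477, ωT=1.562700, cosh=2.490628, sinh=2.281058; start (x,ẋ)=(0.267558, -0.240487) → end (x,ẋ)=(-0.674032, -4.479992)

x = -0.6740, ẋ = -4.4800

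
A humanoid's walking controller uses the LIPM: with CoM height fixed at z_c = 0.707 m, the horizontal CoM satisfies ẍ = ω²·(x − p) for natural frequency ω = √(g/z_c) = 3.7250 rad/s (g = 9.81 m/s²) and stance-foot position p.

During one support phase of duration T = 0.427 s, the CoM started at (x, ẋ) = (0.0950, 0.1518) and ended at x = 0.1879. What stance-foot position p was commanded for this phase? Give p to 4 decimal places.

p = 0.0969

ωT = 3.7250·0.427 = 1.590575; cosh(ωT) = 2.555189, sinh(ωT) = 2.351381
x(T) = p + (x₀−p)·cosh(ωT) + (ẋ₀/ω)·sinh(ωT) ⇒ p·(1 − cosh) = x(T) − x₀·cosh − (ẋ₀/ω)·sinh
numerator   = 0.1879 − (0.0950)·2.555189 − (0.1518/3.7250)·2.351381 = -0.150666
denominator = 1 − 2.555189 = -1.555189
p = -0.150666 / -1.555189 = 0.0969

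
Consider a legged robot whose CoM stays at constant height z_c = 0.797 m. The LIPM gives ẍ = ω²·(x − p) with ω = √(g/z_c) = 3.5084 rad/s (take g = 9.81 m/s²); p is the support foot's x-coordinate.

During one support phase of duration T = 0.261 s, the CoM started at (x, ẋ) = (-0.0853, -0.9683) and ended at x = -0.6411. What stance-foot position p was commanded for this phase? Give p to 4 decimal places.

ωT = 3.5084·0.261 = 0.915692; cosh(ωT) = 1.449372, sinh(ωT) = 1.049133
x(T) = p + (x₀−p)·cosh(ωT) + (ẋ₀/ω)·sinh(ωT) ⇒ p·(1 − cosh) = x(T) − x₀·cosh − (ẋ₀/ω)·sinh
numerator   = -0.6411 − (-0.0853)·1.449372 − (-0.9683/3.5084)·1.049133 = -0.227913
denominator = 1 − 1.449372 = -0.449372
p = -0.227913 / -0.449372 = 0.5072

p = 0.5072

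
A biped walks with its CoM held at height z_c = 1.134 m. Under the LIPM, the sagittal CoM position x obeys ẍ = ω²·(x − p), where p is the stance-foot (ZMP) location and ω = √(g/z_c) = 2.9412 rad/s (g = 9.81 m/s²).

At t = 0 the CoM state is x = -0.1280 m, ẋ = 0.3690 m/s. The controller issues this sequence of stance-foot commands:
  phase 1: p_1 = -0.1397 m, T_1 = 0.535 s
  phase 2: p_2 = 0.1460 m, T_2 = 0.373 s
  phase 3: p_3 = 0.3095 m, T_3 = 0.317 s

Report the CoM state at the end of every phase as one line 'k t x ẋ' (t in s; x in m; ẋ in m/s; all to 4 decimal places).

1 0.5350 0.1793 1.0077
2 0.9080 0.6574 1.8077
3 1.2250 1.4796 3.7504

phase 1: p=-0.1397, T=0.535, ωT=1.573542, cosh=2.515507, sinh=2.308197; start (x,ẋ)=(-0.128000, 0.369000) → end (x,ẋ)=(0.179316, 1.007652)
phase 2: p=0.1460, T=0.373, ωT=1.097068, cosh=1.664609, sinh=1.330760; start (x,ẋ)=(0.179316, 1.007652) → end (x,ẋ)=(0.657374, 1.807744)
phase 3: p=0.3095, T=0.317, ωT=0.932360, cosh=1.467061, sinh=1.073438; start (x,ẋ)=(0.657374, 1.807744) → end (x,ẋ)=(1.479618, 3.750378)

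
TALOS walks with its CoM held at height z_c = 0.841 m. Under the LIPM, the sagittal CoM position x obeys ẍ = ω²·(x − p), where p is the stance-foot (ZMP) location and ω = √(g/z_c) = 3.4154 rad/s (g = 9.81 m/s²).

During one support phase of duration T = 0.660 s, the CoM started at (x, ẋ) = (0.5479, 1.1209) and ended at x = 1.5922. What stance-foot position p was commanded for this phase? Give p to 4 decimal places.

ωT = 3.4154·0.660 = 2.254164; cosh(ωT) = 4.816143, sinh(ωT) = 4.711182
x(T) = p + (x₀−p)·cosh(ωT) + (ẋ₀/ω)·sinh(ωT) ⇒ p·(1 − cosh) = x(T) − x₀·cosh − (ẋ₀/ω)·sinh
numerator   = 1.5922 − (0.5479)·4.816143 − (1.1209/3.4154)·4.711182 = -2.592727
denominator = 1 − 4.816143 = -3.816143
p = -2.592727 / -3.816143 = 0.6794

p = 0.6794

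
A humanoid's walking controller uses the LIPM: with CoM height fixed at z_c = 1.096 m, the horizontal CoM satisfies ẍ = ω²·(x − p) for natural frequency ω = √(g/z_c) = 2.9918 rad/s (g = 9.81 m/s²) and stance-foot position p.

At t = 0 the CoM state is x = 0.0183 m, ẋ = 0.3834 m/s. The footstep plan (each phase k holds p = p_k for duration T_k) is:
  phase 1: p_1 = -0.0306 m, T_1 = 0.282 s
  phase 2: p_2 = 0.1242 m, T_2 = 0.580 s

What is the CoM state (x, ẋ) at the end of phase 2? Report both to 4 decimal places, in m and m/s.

x = 0.8357, ẋ = 2.2283

phase 1: p=-0.0306, T=0.282, ωT=0.843688, cosh=1.377523, sinh=0.947402; start (x,ẋ)=(0.018300, 0.383400) → end (x,ẋ)=(0.158171, 0.666746)
phase 2: p=0.1242, T=0.580, ωT=1.735244, cosh=2.923334, sinh=2.746977; start (x,ẋ)=(0.158171, 0.666746) → end (x,ẋ)=(0.835693, 2.228307)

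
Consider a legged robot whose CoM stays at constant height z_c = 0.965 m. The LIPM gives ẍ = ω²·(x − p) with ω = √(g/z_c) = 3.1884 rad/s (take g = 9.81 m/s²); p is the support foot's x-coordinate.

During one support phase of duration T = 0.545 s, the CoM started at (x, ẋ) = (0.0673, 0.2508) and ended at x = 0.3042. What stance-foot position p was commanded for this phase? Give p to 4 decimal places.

ωT = 3.1884·0.545 = 1.737678; cosh(ωT) = 2.930029, sinh(ωT) = 2.754101
x(T) = p + (x₀−p)·cosh(ωT) + (ẋ₀/ω)·sinh(ωT) ⇒ p·(1 − cosh) = x(T) − x₀·cosh − (ẋ₀/ω)·sinh
numerator   = 0.3042 − (0.0673)·2.930029 − (0.2508/3.1884)·2.754101 = -0.109629
denominator = 1 − 2.930029 = -1.930029
p = -0.109629 / -1.930029 = 0.0568

p = 0.0568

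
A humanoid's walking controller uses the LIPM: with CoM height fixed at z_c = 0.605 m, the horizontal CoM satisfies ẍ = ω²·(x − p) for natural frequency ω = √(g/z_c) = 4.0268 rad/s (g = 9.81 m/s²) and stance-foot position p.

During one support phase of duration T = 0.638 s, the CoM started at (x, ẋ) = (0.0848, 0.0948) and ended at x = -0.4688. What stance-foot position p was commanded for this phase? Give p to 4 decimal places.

ωT = 4.0268·0.638 = 2.569098; cosh(ωT) = 6.565327, sinh(ωT) = 6.488723
x(T) = p + (x₀−p)·cosh(ωT) + (ẋ₀/ω)·sinh(ωT) ⇒ p·(1 − cosh) = x(T) − x₀·cosh − (ẋ₀/ω)·sinh
numerator   = -0.4688 − (0.0848)·6.565327 − (0.0948/4.0268)·6.488723 = -1.178299
denominator = 1 − 6.565327 = -5.565327
p = -1.178299 / -5.565327 = 0.2117

p = 0.2117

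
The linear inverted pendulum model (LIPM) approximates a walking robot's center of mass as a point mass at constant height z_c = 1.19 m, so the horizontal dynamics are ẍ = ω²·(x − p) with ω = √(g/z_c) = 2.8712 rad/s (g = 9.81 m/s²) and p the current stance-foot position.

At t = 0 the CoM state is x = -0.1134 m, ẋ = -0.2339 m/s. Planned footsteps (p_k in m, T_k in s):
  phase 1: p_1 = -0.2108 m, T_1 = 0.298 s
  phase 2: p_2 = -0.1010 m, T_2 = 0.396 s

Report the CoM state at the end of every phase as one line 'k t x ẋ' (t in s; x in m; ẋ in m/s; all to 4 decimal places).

phase 1: p=-0.2108, T=0.298, ωT=0.855618, cosh=1.388924, sinh=0.963903; start (x,ẋ)=(-0.113400, -0.233900) → end (x,ẋ)=(-0.154042, -0.055309)
phase 2: p=-0.1010, T=0.396, ωT=1.136995, cosh=1.719084, sinh=1.398303; start (x,ẋ)=(-0.154042, -0.055309) → end (x,ẋ)=(-0.219120, -0.308036)

1 0.2980 -0.1540 -0.0553
2 0.6940 -0.2191 -0.3080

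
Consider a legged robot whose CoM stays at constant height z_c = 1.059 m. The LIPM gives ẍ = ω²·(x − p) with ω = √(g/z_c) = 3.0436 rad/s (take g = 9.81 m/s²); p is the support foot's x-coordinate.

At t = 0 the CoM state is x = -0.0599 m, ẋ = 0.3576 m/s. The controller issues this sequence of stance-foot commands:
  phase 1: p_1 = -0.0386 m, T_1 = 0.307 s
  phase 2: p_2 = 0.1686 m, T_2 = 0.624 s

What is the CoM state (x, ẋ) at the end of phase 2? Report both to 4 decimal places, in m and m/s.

x = 0.2748, ẋ = 0.4426

phase 1: p=-0.0386, T=0.307, ωT=0.934385, cosh=1.469238, sinh=1.076410; start (x,ẋ)=(-0.059900, 0.357600) → end (x,ẋ)=(0.056575, 0.455617)
phase 2: p=0.1686, T=0.624, ωT=1.899206, cosh=3.415139, sinh=3.265452; start (x,ẋ)=(0.056575, 0.455617) → end (x,ẋ)=(0.274848, 0.442613)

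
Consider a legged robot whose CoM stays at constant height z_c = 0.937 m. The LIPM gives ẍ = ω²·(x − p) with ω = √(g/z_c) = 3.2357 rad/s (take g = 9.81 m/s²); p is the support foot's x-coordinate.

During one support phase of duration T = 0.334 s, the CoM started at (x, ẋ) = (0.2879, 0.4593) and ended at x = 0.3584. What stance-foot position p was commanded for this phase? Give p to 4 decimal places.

p = 0.4660

ωT = 3.2357·0.334 = 1.080724; cosh(ωT) = 1.643081, sinh(ωT) = 1.303731
x(T) = p + (x₀−p)·cosh(ωT) + (ẋ₀/ω)·sinh(ωT) ⇒ p·(1 − cosh) = x(T) − x₀·cosh − (ẋ₀/ω)·sinh
numerator   = 0.3584 − (0.2879)·1.643081 − (0.4593/3.2357)·1.303731 = -0.299704
denominator = 1 − 1.643081 = -0.643081
p = -0.299704 / -0.643081 = 0.4660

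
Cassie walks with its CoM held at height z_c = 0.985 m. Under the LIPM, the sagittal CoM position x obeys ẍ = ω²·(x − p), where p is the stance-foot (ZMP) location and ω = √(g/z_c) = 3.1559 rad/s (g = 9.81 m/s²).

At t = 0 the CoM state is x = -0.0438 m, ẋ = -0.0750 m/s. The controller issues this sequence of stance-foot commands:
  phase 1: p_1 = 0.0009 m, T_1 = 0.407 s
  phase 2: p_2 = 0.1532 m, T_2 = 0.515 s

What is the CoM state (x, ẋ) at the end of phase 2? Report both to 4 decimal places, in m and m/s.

phase 1: p=0.0009, T=0.407, ωT=1.284451, cosh=1.944744, sinh=1.667941; start (x,ẋ)=(-0.043800, -0.075000) → end (x,ẋ)=(-0.125669, -0.381150)
phase 2: p=0.1532, T=0.515, ωT=1.625288, cosh=2.638370, sinh=2.441515; start (x,ẋ)=(-0.125669, -0.381150) → end (x,ẋ)=(-0.877430, -3.154347)

x = -0.8774, ẋ = -3.1543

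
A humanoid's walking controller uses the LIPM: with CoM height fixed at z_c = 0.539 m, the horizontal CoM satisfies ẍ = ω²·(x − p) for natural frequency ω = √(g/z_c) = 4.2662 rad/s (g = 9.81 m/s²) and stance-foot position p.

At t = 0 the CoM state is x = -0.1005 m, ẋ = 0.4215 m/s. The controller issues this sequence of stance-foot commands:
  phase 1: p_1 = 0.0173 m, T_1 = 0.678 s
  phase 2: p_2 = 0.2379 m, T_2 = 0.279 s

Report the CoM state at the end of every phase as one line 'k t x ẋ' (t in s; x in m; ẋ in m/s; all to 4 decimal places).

1 0.6780 -0.1601 -0.7055
2 0.9570 -0.7236 -3.8000

phase 1: p=0.0173, T=0.678, ωT=2.892484, cosh=9.046746, sinh=8.991307; start (x,ẋ)=(-0.100500, 0.421500) → end (x,ẋ)=(-0.160067, -0.705453)
phase 2: p=0.2379, T=0.279, ωT=1.190270, cosh=1.796054, sinh=1.491914; start (x,ẋ)=(-0.160067, -0.705453) → end (x,ẋ)=(-0.723571, -3.800013)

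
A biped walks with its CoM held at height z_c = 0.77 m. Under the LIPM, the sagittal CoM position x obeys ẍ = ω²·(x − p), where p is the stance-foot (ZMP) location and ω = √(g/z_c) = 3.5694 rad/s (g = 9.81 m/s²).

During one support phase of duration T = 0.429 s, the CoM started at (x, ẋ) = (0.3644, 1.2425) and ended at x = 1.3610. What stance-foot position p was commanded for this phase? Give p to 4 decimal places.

p = 0.2028

ωT = 3.5694·0.429 = 1.531273; cosh(ωT) = 2.420159, sinh(ωT) = 2.203899
x(T) = p + (x₀−p)·cosh(ωT) + (ẋ₀/ω)·sinh(ωT) ⇒ p·(1 − cosh) = x(T) − x₀·cosh − (ẋ₀/ω)·sinh
numerator   = 1.3610 − (0.3644)·2.420159 − (1.2425/3.5694)·2.203899 = -0.288078
denominator = 1 − 2.420159 = -1.420159
p = -0.288078 / -1.420159 = 0.2028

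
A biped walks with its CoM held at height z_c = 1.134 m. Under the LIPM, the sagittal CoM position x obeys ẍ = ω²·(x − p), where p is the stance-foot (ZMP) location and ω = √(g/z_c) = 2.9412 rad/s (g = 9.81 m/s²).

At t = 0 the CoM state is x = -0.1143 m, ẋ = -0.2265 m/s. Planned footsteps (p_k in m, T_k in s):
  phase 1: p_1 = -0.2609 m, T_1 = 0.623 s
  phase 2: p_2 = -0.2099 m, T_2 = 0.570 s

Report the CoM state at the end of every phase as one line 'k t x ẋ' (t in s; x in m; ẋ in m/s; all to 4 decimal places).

phase 1: p=-0.2609, T=0.623, ωT=1.832368, cosh=3.204349, sinh=3.044315; start (x,ẋ)=(-0.114300, -0.226500) → end (x,ẋ)=(-0.025583, 0.586862)
phase 2: p=-0.2099, T=0.570, ωT=1.676484, cosh=2.766877, sinh=2.579847; start (x,ẋ)=(-0.025583, 0.586862) → end (x,ẋ)=(0.814843, 3.022343)

1 0.6230 -0.0256 0.5869
2 1.1930 0.8148 3.0223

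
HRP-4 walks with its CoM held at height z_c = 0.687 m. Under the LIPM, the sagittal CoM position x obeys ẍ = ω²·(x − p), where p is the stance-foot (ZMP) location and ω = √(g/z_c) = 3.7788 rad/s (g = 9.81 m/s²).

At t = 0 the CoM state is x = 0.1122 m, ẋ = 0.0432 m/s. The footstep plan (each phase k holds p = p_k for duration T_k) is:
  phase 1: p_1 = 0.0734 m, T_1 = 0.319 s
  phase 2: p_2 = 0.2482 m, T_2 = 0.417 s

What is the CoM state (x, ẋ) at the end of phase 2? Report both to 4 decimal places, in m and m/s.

phase 1: p=0.0734, T=0.319, ωT=1.205437, cosh=1.818890, sinh=1.519329; start (x,ẋ)=(0.112200, 0.043200) → end (x,ẋ)=(0.161342, 0.301336)
phase 2: p=0.2482, T=0.417, ωT=1.575760, cosh=2.520631, sinh=2.313781; start (x,ẋ)=(0.161342, 0.301336) → end (x,ẋ)=(0.213773, 0.000132)

x = 0.2138, ẋ = 0.0001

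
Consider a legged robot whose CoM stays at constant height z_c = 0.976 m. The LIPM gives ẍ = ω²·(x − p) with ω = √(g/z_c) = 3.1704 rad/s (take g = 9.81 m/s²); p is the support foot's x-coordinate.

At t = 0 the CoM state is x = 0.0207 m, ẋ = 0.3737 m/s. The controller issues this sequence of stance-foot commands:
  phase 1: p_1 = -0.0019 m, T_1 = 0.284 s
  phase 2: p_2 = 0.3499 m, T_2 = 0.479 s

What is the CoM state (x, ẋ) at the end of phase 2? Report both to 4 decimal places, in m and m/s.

phase 1: p=-0.0019, T=0.284, ωT=0.900394, cosh=1.433491, sinh=1.027081; start (x,ẋ)=(0.020700, 0.373700) → end (x,ẋ)=(0.151561, 0.609287)
phase 2: p=0.3499, T=0.479, ωT=1.518622, cosh=2.392470, sinh=2.173457; start (x,ẋ)=(0.151561, 0.609287) → end (x,ẋ)=(0.293073, 0.090997)

x = 0.2931, ẋ = 0.0910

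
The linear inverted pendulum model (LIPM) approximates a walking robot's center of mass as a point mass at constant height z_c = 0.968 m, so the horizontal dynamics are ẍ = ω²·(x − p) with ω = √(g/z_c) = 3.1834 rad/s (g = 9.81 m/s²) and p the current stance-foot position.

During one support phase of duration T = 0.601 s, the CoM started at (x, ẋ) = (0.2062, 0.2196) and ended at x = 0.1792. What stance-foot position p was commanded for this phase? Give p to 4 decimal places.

ωT = 3.1834·0.601 = 1.913223; cosh(ωT) = 3.461248, sinh(ωT) = 3.313644
x(T) = p + (x₀−p)·cosh(ωT) + (ẋ₀/ω)·sinh(ωT) ⇒ p·(1 − cosh) = x(T) − x₀·cosh − (ẋ₀/ω)·sinh
numerator   = 0.1792 − (0.2062)·3.461248 − (0.2196/3.1834)·3.313644 = -0.763094
denominator = 1 − 3.461248 = -2.461248
p = -0.763094 / -2.461248 = 0.3100

p = 0.3100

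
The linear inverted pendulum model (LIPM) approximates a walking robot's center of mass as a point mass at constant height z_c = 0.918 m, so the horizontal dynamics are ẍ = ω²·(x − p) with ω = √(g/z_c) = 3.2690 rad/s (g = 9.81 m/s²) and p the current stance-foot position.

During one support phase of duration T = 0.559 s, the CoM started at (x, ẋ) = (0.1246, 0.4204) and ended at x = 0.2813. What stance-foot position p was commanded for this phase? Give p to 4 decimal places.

p = 0.2309

ωT = 3.2690·0.559 = 1.827371; cosh(ωT) = 3.189178, sinh(ωT) = 3.028342
x(T) = p + (x₀−p)·cosh(ωT) + (ẋ₀/ω)·sinh(ωT) ⇒ p·(1 − cosh) = x(T) − x₀·cosh − (ẋ₀/ω)·sinh
numerator   = 0.2813 − (0.1246)·3.189178 − (0.4204/3.2690)·3.028342 = -0.505522
denominator = 1 − 3.189178 = -2.189178
p = -0.505522 / -2.189178 = 0.2309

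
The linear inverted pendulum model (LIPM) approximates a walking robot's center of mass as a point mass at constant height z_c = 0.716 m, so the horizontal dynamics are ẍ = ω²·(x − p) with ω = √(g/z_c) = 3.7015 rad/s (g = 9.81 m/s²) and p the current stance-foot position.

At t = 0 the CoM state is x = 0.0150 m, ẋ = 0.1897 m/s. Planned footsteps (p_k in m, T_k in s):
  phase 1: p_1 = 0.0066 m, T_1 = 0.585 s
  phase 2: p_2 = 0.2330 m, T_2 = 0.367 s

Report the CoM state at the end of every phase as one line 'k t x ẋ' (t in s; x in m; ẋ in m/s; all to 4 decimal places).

1 0.5850 0.2642 0.9715
2 0.9520 0.7744 2.2240

phase 1: p=0.0066, T=0.585, ωT=2.165377, cosh=4.416299, sinh=4.301593; start (x,ẋ)=(0.015000, 0.189700) → end (x,ẋ)=(0.264151, 0.971520)
phase 2: p=0.2330, T=0.367, ωT=1.358451, cosh=2.073610, sinh=1.816551; start (x,ẋ)=(0.264151, 0.971520) → end (x,ẋ)=(0.774380, 2.224013)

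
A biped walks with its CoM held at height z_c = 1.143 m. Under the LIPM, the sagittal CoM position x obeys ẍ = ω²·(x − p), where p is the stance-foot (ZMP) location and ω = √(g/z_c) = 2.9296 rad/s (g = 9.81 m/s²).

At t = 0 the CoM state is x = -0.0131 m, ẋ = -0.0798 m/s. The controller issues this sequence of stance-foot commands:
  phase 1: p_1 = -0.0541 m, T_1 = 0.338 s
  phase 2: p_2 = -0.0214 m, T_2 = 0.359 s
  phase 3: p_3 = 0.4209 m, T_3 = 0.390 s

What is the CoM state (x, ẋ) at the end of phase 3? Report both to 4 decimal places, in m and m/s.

phase 1: p=-0.0541, T=0.338, ωT=0.990205, cosh=1.531643, sinh=1.160143; start (x,ẋ)=(-0.013100, -0.079800) → end (x,ẋ)=(-0.022904, 0.017124)
phase 2: p=-0.0214, T=0.359, ωT=1.051726, cosh=1.605961, sinh=1.256627; start (x,ẋ)=(-0.022904, 0.017124) → end (x,ẋ)=(-0.016470, 0.021963)
phase 3: p=0.4209, T=0.390, ωT=1.142544, cosh=1.726870, sinh=1.407863; start (x,ẋ)=(-0.016470, 0.021963) → end (x,ẋ)=(-0.323827, -1.765996)

x = -0.3238, ẋ = -1.7660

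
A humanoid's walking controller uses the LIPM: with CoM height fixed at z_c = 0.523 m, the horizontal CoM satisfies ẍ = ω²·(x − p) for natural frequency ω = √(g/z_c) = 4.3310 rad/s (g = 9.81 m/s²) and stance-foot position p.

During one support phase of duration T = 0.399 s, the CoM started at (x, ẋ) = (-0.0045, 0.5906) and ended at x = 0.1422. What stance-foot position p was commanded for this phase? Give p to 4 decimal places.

p = 0.1137

ωT = 4.3310·0.399 = 1.728069; cosh(ωT) = 2.903700, sinh(ωT) = 2.726073
x(T) = p + (x₀−p)·cosh(ωT) + (ẋ₀/ω)·sinh(ωT) ⇒ p·(1 − cosh) = x(T) − x₀·cosh − (ẋ₀/ω)·sinh
numerator   = 0.1422 − (-0.0045)·2.903700 − (0.5906/4.3310)·2.726073 = -0.216476
denominator = 1 − 2.903700 = -1.903700
p = -0.216476 / -1.903700 = 0.1137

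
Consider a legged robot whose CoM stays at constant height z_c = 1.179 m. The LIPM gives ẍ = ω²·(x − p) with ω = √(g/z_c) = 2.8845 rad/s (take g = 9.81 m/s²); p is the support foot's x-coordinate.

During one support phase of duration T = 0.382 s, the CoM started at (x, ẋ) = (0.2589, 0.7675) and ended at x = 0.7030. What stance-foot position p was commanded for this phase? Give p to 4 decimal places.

p = 0.1279

ωT = 2.8845·0.382 = 1.101879; cosh(ωT) = 1.671031, sinh(ωT) = 1.338785
x(T) = p + (x₀−p)·cosh(ωT) + (ẋ₀/ω)·sinh(ωT) ⇒ p·(1 − cosh) = x(T) − x₀·cosh − (ẋ₀/ω)·sinh
numerator   = 0.7030 − (0.2589)·1.671031 − (0.7675/2.8845)·1.338785 = -0.085850
denominator = 1 − 1.671031 = -0.671031
p = -0.085850 / -0.671031 = 0.1279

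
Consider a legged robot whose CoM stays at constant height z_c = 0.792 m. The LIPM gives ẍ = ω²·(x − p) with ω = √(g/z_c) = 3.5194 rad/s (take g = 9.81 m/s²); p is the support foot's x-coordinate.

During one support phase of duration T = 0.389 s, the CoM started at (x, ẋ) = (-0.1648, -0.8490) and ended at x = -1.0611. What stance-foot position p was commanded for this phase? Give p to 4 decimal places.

ωT = 3.5194·0.389 = 1.369047; cosh(ωT) = 2.092975, sinh(ωT) = 1.838626
x(T) = p + (x₀−p)·cosh(ωT) + (ẋ₀/ω)·sinh(ωT) ⇒ p·(1 − cosh) = x(T) − x₀·cosh − (ẋ₀/ω)·sinh
numerator   = -1.0611 − (-0.1648)·2.092975 − (-0.8490/3.5194)·1.838626 = -0.272638
denominator = 1 − 2.092975 = -1.092975
p = -0.272638 / -1.092975 = 0.2494

p = 0.2494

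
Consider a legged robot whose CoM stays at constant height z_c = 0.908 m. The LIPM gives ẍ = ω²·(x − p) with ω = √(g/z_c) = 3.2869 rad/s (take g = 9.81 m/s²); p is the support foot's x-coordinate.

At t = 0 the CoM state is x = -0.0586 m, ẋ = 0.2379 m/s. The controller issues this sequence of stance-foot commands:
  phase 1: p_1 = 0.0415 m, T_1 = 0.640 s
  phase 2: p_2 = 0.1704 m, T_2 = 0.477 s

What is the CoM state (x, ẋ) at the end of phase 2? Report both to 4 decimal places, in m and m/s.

x = -0.6992, ẋ = -2.7556

phase 1: p=0.0415, T=0.640, ωT=2.103616, cosh=4.158883, sinh=4.036869; start (x,ẋ)=(-0.058600, 0.237900) → end (x,ẋ)=(-0.082623, -0.338807)
phase 2: p=0.1704, T=0.477, ωT=1.567851, cosh=2.502412, sinh=2.293919; start (x,ẋ)=(-0.082623, -0.338807) → end (x,ẋ)=(-0.699220, -2.755597)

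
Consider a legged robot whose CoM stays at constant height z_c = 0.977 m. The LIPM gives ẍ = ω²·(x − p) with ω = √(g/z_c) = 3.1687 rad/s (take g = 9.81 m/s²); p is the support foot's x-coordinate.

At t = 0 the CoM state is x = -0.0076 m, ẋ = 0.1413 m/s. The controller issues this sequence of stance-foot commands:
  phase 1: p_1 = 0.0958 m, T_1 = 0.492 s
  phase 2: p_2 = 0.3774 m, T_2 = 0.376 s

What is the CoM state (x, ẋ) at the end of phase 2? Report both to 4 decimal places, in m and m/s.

phase 1: p=0.0958, T=0.492, ωT=1.559000, cosh=2.482206, sinh=2.271860; start (x,ẋ)=(-0.007600, 0.141300) → end (x,ẋ)=(-0.059552, -0.393625)
phase 2: p=0.3774, T=0.376, ωT=1.191431, cosh=1.797788, sinh=1.494001; start (x,ẋ)=(-0.059552, -0.393625) → end (x,ẋ)=(-0.593737, -2.776205)

x = -0.5937, ẋ = -2.7762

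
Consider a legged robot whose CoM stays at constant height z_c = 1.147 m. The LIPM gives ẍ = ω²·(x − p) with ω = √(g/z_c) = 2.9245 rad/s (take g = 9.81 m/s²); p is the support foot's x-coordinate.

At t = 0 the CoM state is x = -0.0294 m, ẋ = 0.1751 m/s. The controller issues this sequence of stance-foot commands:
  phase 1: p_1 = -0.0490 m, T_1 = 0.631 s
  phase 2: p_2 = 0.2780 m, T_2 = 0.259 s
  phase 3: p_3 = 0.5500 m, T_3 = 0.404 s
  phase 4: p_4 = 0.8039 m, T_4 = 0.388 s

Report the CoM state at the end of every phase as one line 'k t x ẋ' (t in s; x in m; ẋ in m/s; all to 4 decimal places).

1 0.6310 0.1994 0.7450
2 0.8900 0.3876 0.7777
3 1.2940 0.6531 0.6858
4 1.6820 0.8721 0.5618

phase 1: p=-0.0490, T=0.631, ωT=1.845360, cosh=3.244172, sinh=3.086203; start (x,ẋ)=(-0.029400, 0.175100) → end (x,ẋ)=(0.199368, 0.744956)
phase 2: p=0.2780, T=0.259, ωT=0.757445, cosh=1.300842, sinh=0.831979; start (x,ẋ)=(0.199368, 0.744956) → end (x,ẋ)=(0.387641, 0.777748)
phase 3: p=0.5500, T=0.404, ωT=1.181498, cosh=1.783036, sinh=1.476217; start (x,ẋ)=(0.387641, 0.777748) → end (x,ẋ)=(0.653097, 0.685817)
phase 4: p=0.8039, T=0.388, ωT=1.134706, cosh=1.715888, sinh=1.394371; start (x,ẋ)=(0.653097, 0.685817) → end (x,ẋ)=(0.872129, 0.561834)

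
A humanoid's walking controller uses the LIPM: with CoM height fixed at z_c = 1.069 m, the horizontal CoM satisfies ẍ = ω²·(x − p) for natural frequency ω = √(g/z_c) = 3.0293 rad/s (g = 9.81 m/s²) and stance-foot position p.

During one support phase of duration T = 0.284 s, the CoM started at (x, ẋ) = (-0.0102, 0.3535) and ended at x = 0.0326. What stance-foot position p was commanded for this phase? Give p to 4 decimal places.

ωT = 3.0293·0.284 = 0.860321; cosh(ωT) = 1.393473, sinh(ωT) = 0.970447
x(T) = p + (x₀−p)·cosh(ωT) + (ẋ₀/ω)·sinh(ωT) ⇒ p·(1 − cosh) = x(T) − x₀·cosh − (ẋ₀/ω)·sinh
numerator   = 0.0326 − (-0.0102)·1.393473 − (0.3535/3.0293)·0.970447 = -0.066432
denominator = 1 − 1.393473 = -0.393473
p = -0.066432 / -0.393473 = 0.1688

p = 0.1688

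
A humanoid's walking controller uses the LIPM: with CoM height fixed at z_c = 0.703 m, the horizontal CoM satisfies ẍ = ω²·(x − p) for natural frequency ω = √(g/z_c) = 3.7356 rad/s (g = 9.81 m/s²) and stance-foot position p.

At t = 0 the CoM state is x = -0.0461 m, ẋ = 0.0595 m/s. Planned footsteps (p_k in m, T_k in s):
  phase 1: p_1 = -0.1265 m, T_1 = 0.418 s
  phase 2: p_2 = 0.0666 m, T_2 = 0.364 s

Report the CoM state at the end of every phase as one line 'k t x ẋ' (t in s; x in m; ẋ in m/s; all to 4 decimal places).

1 0.4180 0.1098 0.8322
2 0.7820 0.5616 2.0213

phase 1: p=-0.1265, T=0.418, ωT=1.561481, cosh=2.487849, sinh=2.278024; start (x,ẋ)=(-0.046100, 0.059500) → end (x,ẋ)=(0.109807, 0.832214)
phase 2: p=0.0666, T=0.364, ωT=1.359758, cosh=2.075987, sinh=1.819265; start (x,ẋ)=(0.109807, 0.832214) → end (x,ẋ)=(0.561592, 2.021303)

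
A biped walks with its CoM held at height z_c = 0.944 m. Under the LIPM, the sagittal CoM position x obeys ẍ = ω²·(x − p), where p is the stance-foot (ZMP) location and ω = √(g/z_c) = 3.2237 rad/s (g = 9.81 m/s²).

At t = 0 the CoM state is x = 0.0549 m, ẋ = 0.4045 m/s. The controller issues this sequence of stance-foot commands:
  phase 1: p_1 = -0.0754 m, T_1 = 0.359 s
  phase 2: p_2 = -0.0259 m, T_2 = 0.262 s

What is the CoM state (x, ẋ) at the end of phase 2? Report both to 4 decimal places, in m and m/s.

phase 1: p=-0.0754, T=0.359, ωT=1.157308, cosh=1.747845, sinh=1.433514; start (x,ẋ)=(0.054900, 0.404500) → end (x,ẋ)=(0.332217, 1.309148)
phase 2: p=-0.0259, T=0.262, ωT=0.844609, cosh=1.378397, sinh=0.948672; start (x,ẋ)=(0.332217, 1.309148) → end (x,ẋ)=(0.852984, 2.899731)

x = 0.8530, ẋ = 2.8997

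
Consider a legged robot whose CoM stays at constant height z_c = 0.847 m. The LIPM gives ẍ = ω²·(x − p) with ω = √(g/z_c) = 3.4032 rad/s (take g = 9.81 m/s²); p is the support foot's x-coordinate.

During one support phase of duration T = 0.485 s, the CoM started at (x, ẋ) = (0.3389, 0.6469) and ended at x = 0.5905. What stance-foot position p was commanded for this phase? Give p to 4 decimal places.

p = 0.4714

ωT = 3.4032·0.485 = 1.650552; cosh(ωT) = 2.700899, sinh(ωT) = 2.508955
x(T) = p + (x₀−p)·cosh(ωT) + (ẋ₀/ω)·sinh(ωT) ⇒ p·(1 − cosh) = x(T) − x₀·cosh − (ẋ₀/ω)·sinh
numerator   = 0.5905 − (0.3389)·2.700899 − (0.6469/3.4032)·2.508955 = -0.801752
denominator = 1 − 2.700899 = -1.700899
p = -0.801752 / -1.700899 = 0.4714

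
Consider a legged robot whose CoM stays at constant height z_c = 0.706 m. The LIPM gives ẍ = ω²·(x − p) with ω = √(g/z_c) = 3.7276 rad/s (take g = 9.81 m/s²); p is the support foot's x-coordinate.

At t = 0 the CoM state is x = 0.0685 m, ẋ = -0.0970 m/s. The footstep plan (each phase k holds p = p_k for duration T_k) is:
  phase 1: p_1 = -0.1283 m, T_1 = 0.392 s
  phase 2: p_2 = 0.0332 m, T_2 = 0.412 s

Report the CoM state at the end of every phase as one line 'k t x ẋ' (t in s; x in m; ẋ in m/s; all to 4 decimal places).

phase 1: p=-0.1283, T=0.392, ωT=1.461219, cosh=2.271583, sinh=2.039630; start (x,ẋ)=(0.068500, -0.097000) → end (x,ẋ)=(0.265672, 1.275912)
phase 2: p=0.0332, T=0.412, ωT=1.535771, cosh=2.430098, sinh=2.214808; start (x,ẋ)=(0.265672, 1.275912) → end (x,ẋ)=(1.356232, 5.019861)

1 0.3920 0.2657 1.2759
2 0.8040 1.3562 5.0199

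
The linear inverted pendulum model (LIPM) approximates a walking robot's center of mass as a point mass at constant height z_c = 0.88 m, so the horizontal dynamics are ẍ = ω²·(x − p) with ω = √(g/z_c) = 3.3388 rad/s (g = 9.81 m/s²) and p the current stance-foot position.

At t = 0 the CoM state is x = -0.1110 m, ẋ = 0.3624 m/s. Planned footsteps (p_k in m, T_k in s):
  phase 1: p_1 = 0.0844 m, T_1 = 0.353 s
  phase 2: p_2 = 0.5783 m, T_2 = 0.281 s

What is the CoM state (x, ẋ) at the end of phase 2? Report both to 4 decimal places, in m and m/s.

x = -0.5283, ẋ = -2.9274

phase 1: p=0.0844, T=0.353, ωT=1.178596, cosh=1.778760, sinh=1.471050; start (x,ẋ)=(-0.111000, 0.362400) → end (x,ẋ)=(-0.103499, -0.315092)
phase 2: p=0.5783, T=0.281, ωT=0.938203, cosh=1.473358, sinh=1.082027; start (x,ẋ)=(-0.103499, -0.315092) → end (x,ẋ)=(-0.528348, -2.927360)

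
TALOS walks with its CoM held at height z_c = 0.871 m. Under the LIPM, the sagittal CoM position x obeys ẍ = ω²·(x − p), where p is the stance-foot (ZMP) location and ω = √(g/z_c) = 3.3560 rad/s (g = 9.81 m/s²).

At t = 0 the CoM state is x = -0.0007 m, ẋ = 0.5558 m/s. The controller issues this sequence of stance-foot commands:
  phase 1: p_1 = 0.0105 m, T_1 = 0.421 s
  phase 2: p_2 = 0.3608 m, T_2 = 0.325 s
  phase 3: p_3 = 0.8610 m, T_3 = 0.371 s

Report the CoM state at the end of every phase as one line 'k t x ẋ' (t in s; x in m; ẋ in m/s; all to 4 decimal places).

phase 1: p=0.0105, T=0.421, ωT=1.412876, cosh=2.175597, sinh=1.932155; start (x,ẋ)=(-0.000700, 0.555800) → end (x,ẋ)=(0.306125, 1.136573)
phase 2: p=0.3608, T=0.325, ωT=1.090700, cosh=1.656169, sinh=1.320188; start (x,ẋ)=(0.306125, 1.136573) → end (x,ẋ)=(0.717355, 1.640116)
phase 3: p=0.8610, T=0.371, ωT=1.245076, cosh=1.880559, sinh=1.592640; start (x,ẋ)=(0.717355, 1.640116) → end (x,ẋ)=(1.369209, 2.316567)

1 0.4210 0.3061 1.1366
2 0.7460 0.7174 1.6401
3 1.1170 1.3692 2.3166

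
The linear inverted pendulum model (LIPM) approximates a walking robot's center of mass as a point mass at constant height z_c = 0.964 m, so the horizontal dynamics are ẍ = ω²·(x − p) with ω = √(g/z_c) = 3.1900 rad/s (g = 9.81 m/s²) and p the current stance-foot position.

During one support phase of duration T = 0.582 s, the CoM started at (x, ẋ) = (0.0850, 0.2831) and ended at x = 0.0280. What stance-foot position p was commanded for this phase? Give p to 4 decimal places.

ωT = 3.1900·0.582 = 1.856580; cosh(ωT) = 3.279006, sinh(ωT) = 3.122800
x(T) = p + (x₀−p)·cosh(ωT) + (ẋ₀/ω)·sinh(ωT) ⇒ p·(1 − cosh) = x(T) − x₀·cosh − (ẋ₀/ω)·sinh
numerator   = 0.0280 − (0.0850)·3.279006 − (0.2831/3.1900)·3.122800 = -0.527852
denominator = 1 − 3.279006 = -2.279006
p = -0.527852 / -2.279006 = 0.2316

p = 0.2316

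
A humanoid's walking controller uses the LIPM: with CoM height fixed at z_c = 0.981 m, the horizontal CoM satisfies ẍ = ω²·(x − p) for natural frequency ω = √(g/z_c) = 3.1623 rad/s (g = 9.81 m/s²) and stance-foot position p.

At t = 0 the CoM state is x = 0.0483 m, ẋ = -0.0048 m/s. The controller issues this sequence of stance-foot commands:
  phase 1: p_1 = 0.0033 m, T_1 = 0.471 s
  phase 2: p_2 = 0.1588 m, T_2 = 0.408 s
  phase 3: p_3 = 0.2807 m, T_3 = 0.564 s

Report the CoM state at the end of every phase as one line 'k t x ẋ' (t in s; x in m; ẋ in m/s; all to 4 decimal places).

1 0.4710 0.1050 0.2883
2 0.8790 0.2067 0.2776
3 1.4430 0.3080 0.1722

phase 1: p=0.0033, T=0.471, ωT=1.489443, cosh=2.330062, sinh=2.104564; start (x,ẋ)=(0.048300, -0.004800) → end (x,ẋ)=(0.104958, 0.288303)
phase 2: p=0.1588, T=0.408, ωT=1.290218, cosh=1.954395, sinh=1.679185; start (x,ẋ)=(0.104958, 0.288303) → end (x,ẋ)=(0.206661, 0.277553)
phase 3: p=0.2807, T=0.564, ωT=1.783537, cosh=3.059456, sinh=2.891413; start (x,ẋ)=(0.206661, 0.277553) → end (x,ẋ)=(0.307959, 0.172185)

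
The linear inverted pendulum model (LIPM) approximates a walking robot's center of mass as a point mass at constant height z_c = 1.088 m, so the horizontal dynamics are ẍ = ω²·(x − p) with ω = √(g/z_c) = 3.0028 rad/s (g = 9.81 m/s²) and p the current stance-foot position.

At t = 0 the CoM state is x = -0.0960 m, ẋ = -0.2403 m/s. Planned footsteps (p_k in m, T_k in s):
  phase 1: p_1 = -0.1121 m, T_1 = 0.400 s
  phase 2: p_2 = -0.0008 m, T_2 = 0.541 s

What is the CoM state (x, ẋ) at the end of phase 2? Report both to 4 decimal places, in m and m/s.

x = -0.8307, ẋ = -2.4432

phase 1: p=-0.1121, T=0.400, ωT=1.201120, cosh=1.812347, sinh=1.511490; start (x,ẋ)=(-0.096000, -0.240300) → end (x,ẋ)=(-0.203879, -0.362434)
phase 2: p=-0.0008, T=0.541, ωT=1.624515, cosh=2.636481, sinh=2.439474; start (x,ẋ)=(-0.203879, -0.362434) → end (x,ẋ)=(-0.830654, -2.443153)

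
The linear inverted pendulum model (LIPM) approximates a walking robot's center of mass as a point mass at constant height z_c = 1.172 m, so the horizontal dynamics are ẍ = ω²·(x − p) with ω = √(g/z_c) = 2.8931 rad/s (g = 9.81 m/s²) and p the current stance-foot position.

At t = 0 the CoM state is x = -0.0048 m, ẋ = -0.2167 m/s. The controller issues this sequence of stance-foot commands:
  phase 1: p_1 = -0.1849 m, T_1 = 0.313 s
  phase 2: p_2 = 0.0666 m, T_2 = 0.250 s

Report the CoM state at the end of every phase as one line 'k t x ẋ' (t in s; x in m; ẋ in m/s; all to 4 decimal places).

phase 1: p=-0.1849, T=0.313, ωT=0.905540, cosh=1.438796, sinh=1.034472; start (x,ẋ)=(-0.004800, -0.216700) → end (x,ẋ)=(-0.003257, 0.227222)
phase 2: p=0.0666, T=0.250, ωT=0.723275, cosh=1.273167, sinh=0.788006; start (x,ẋ)=(-0.003257, 0.227222) → end (x,ẋ)=(0.039549, 0.130032)

1 0.3130 -0.0033 0.2272
2 0.5630 0.0395 0.1300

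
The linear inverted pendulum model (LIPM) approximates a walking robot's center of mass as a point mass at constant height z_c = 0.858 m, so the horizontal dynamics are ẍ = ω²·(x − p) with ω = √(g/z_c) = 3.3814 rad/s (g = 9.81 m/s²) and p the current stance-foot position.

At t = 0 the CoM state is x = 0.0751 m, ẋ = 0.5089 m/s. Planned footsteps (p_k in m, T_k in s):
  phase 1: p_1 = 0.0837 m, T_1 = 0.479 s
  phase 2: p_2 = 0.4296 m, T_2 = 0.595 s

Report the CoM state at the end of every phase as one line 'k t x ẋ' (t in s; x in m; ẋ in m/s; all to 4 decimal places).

phase 1: p=0.0837, T=0.479, ωT=1.619691, cosh=2.624744, sinh=2.426784; start (x,ẋ)=(0.075100, 0.508900) → end (x,ẋ)=(0.426358, 1.265161)
phase 2: p=0.4296, T=0.595, ωT=2.011933, cosh=3.805744, sinh=3.672014; start (x,ẋ)=(0.426358, 1.265161) → end (x,ẋ)=(1.791156, 4.774620)

1 0.4790 0.4264 1.2652
2 1.0740 1.7912 4.7746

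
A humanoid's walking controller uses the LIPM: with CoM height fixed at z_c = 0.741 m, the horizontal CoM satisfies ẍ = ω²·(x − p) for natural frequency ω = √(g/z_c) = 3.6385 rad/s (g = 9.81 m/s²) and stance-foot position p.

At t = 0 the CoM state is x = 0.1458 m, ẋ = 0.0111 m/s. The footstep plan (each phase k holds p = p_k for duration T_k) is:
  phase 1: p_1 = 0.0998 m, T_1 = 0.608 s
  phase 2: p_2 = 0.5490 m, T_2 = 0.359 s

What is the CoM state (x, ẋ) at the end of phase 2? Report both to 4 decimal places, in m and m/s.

x = 0.4868, ẋ = 0.2118

phase 1: p=0.0998, T=0.608, ωT=2.212208, cosh=4.622662, sinh=4.513204; start (x,ẋ)=(0.145800, 0.011100) → end (x,ẋ)=(0.326211, 0.806691)
phase 2: p=0.5490, T=0.359, ωT=1.306221, cosh=1.981519, sinh=1.710677; start (x,ẋ)=(0.326211, 0.806691) → end (x,ẋ)=(0.486813, 0.211768)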